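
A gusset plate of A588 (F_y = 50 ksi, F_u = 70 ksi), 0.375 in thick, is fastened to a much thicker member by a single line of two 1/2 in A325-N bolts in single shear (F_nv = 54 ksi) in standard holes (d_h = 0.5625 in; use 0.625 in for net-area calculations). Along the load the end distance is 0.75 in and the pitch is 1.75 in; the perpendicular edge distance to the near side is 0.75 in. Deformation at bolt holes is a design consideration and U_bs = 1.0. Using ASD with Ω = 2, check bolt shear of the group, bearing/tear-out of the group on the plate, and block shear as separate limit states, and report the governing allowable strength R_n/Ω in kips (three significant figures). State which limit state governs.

Bolt shear: A_b = π·0.5²/4 = 0.1963 in²; R_n = 54 × 0.1963 × 2 × 1 = 21.21 kips → 21.21 / 2 = 10.6 kips.
Bearing: edge l_c = 0.4688, r_n = 14.77 kips; interior l_c = 1.188, r_n = 31.5 kips; R_n = 14.77 + 1·31.5 = 46.27 kips → 23.1 kips.
Block shear: A_gv = 0.9375, A_nv = 0.5859, A_nt = 0.1641 in²; R_n = min(0.6F_uA_nv, 0.6F_yA_gv) + U_bs·F_u·A_nt = 36.09 kips → 18 kips.
Bolt shear governs: 10.6 kips.

10.6 kips (bolt shear governs)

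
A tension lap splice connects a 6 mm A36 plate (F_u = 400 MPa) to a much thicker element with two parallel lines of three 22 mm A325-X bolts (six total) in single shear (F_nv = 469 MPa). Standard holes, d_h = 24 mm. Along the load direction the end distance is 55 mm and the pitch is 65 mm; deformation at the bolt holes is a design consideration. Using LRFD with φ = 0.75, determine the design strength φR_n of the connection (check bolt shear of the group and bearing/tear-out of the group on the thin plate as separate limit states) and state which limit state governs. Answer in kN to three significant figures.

Bolt shear: A_b = π·22²/4 = 380.1 mm²; R_n = 469 × 380.1 × 6 × 1 / 1000 = 1070 kN → 0.75 × 1070 = 802 kN.
Bearing (1.2 l_c t F_u ≤ 2.4 d t F_u): upper limit = 2.4·22·6·400 / 1000 = 126.7 kN.
  Edge l_c = 55 − 24/2 = 43 → r_n = 123.8 kN; interior l_c = 65 − 24 = 41 → r_n = 118.1 kN.
  R_n,bearing = 2·123.8 + 4·118.1 = 720 kN → 0.75 × 720 = 540 kN.
Bearing governs: 540 kN.

540 kN (bearing governs)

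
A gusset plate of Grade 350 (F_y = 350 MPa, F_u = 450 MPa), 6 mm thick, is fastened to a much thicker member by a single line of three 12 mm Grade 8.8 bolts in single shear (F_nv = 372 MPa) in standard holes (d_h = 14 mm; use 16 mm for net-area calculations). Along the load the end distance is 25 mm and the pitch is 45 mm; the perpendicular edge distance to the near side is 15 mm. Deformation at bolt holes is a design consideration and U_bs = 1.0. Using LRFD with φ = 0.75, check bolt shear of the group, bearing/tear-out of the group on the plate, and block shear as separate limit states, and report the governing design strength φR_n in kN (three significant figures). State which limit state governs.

94.7 kN (bolt shear governs)

Bolt shear: A_b = π·12²/4 = 113.1 mm²; R_n = 372 × 113.1 × 3 × 1 / 1000 = 126.2 kN → 0.75 × 126.2 = 94.7 kN.
Bearing: edge l_c = 18, r_n = 58.32 kN; interior l_c = 31, r_n = 77.76 kN; R_n = 58.32 + 2·77.76 = 213.8 kN → 160 kN.
Block shear: A_gv = 690, A_nv = 450, A_nt = 42 mm²; R_n = min(0.6F_uA_nv, 0.6F_yA_gv) + U_bs·F_u·A_nt = 140.4 kN → 105 kN.
Bolt shear governs: 94.7 kN.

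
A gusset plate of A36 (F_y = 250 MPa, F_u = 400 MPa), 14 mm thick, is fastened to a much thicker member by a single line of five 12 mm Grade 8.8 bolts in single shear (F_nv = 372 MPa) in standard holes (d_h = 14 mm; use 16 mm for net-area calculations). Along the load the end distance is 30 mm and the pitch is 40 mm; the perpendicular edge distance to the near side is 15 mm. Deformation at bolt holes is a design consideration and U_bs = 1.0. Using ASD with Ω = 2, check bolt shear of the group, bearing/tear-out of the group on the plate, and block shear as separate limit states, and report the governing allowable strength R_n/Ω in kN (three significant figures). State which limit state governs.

105 kN (bolt shear governs)

Bolt shear: A_b = π·12²/4 = 113.1 mm²; R_n = 372 × 113.1 × 5 × 1 / 1000 = 210.4 kN → 210.4 / 2 = 105 kN.
Bearing: edge l_c = 23, r_n = 154.6 kN; interior l_c = 26, r_n = 161.3 kN; R_n = 154.6 + 4·161.3 = 799.7 kN → 400 kN.
Block shear: A_gv = 2660, A_nv = 1652, A_nt = 98 mm²; R_n = min(0.6F_uA_nv, 0.6F_yA_gv) + U_bs·F_u·A_nt = 435.7 kN → 218 kN.
Bolt shear governs: 105 kN.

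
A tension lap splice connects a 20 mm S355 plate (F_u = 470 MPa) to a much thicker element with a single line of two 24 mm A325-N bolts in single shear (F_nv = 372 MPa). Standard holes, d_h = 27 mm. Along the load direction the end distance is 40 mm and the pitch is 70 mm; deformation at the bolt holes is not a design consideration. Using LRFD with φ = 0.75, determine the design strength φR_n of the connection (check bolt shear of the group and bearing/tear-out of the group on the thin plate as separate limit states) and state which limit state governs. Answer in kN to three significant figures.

252 kN (bolt shear governs)

Bolt shear: A_b = π·24²/4 = 452.4 mm²; R_n = 372 × 452.4 × 2 × 1 / 1000 = 336.6 kN → 0.75 × 336.6 = 252 kN.
Bearing (1.5 l_c t F_u ≤ 3.0 d t F_u): upper limit = 3.0·24·20·470 / 1000 = 676.8 kN.
  Edge l_c = 40 − 27/2 = 26.5 → r_n = 373.7 kN; interior l_c = 70 − 27 = 43 → r_n = 606.3 kN.
  R_n,bearing = 1·373.7 + 1·606.3 = 980 kN → 0.75 × 980 = 735 kN.
Bolt shear governs: 252 kN.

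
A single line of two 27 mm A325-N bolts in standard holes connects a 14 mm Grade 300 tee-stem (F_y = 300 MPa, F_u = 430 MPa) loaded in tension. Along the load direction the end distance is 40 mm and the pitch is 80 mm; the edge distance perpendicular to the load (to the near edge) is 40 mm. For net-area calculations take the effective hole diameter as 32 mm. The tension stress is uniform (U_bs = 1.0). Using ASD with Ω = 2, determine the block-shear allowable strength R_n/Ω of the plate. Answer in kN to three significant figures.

Shear plane L_v = 40 + 1·80 = 120 mm; A_gv = 120 × 14 = 1680 mm².
A_nv = (120 − 1.5·32) × 14 = 1008 mm².
A_nt = (40 − 0.5·32) × 14 = 336 mm².
0.6 F_u A_nv = 260.1 kN; 0.6 F_y A_gv = 302.4 kN → shear rupture governs the shear term.
R_n = 260.1 + 1.0 × 430 × 336 / 1000 = 404.5 kN.
Allowable strength R_n/Ω = 404.5 / 2 = 202 kN.

202 kN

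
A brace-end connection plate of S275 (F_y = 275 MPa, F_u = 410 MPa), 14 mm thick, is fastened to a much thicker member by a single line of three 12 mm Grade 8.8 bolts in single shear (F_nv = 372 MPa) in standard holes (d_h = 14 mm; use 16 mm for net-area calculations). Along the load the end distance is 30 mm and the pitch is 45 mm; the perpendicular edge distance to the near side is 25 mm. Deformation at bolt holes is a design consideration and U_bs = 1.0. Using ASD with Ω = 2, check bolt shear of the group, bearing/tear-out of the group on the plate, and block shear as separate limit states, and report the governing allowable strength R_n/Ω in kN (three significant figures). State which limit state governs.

Bolt shear: A_b = π·12²/4 = 113.1 mm²; R_n = 372 × 113.1 × 3 × 1 / 1000 = 126.2 kN → 126.2 / 2 = 63.1 kN.
Bearing: edge l_c = 23, r_n = 158.4 kN; interior l_c = 31, r_n = 165.3 kN; R_n = 158.4 + 2·165.3 = 489 kN → 245 kN.
Block shear: A_gv = 1680, A_nv = 1120, A_nt = 238 mm²; R_n = min(0.6F_uA_nv, 0.6F_yA_gv) + U_bs·F_u·A_nt = 373.1 kN → 187 kN.
Bolt shear governs: 63.1 kN.

63.1 kN (bolt shear governs)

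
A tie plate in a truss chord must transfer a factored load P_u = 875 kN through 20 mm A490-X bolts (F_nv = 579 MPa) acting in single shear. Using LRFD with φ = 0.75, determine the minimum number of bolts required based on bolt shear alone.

A_b = π·20²/4 = 314.2 mm².
Per-bolt design strength φR_n = 0.75 × 579 × 314.2 × 1 / 1000 = 136.4 kN.
n ≥ 875 / 136.4 = 6.414 → use 7 bolts.

7 bolts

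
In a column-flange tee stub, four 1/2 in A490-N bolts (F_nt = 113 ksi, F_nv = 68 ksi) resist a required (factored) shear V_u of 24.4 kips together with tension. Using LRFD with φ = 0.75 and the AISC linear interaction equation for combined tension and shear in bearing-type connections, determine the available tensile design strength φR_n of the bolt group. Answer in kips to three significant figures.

46 kips

A_b = π·0.5²/4 = 0.1963 in²; f_rv = 24.4 / (4 × 0.1963) = 31.07 ksi.
F'_nt = 1.3 F_nt − (F_nt / φF_nv) f_rv = 1.3·113 − (113/(0.75·68))·31.07 = 78.07 ksi, capped at F_nt → F'_nt = 78.07 ksi.
R_n = F'_nt · A_b · n = 78.07 × 0.1963 × 4 = 61.31 kips.
Design strength φR_n = 0.75 × 61.31 = 46 kips.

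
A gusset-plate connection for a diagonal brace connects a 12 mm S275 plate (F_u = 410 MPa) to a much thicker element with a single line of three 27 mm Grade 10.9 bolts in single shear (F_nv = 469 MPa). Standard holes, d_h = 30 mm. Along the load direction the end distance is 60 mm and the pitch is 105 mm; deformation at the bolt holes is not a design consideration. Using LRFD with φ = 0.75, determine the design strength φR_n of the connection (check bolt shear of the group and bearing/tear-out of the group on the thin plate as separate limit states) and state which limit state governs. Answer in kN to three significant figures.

604 kN (bolt shear governs)

Bolt shear: A_b = π·27²/4 = 572.6 mm²; R_n = 469 × 572.6 × 3 × 1 / 1000 = 805.6 kN → 0.75 × 805.6 = 604 kN.
Bearing (1.5 l_c t F_u ≤ 3.0 d t F_u): upper limit = 3.0·27·12·410 / 1000 = 398.5 kN.
  Edge l_c = 60 − 30/2 = 45 → r_n = 332.1 kN; interior l_c = 105 − 30 = 75 → r_n = 398.5 kN.
  R_n,bearing = 1·332.1 + 2·398.5 = 1129 kN → 0.75 × 1129 = 847 kN.
Bolt shear governs: 604 kN.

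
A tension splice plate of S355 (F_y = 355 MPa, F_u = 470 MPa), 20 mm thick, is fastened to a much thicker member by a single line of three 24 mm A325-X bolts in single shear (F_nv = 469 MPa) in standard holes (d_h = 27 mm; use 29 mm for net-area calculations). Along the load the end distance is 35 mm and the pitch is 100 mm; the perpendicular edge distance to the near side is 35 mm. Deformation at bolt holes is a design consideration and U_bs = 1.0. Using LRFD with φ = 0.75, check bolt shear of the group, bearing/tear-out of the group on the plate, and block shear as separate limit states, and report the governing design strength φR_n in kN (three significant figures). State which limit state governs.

Bolt shear: A_b = π·24²/4 = 452.4 mm²; R_n = 469 × 452.4 × 3 × 1 / 1000 = 636.5 kN → 0.75 × 636.5 = 477 kN.
Bearing: edge l_c = 21.5, r_n = 242.5 kN; interior l_c = 73, r_n = 541.4 kN; R_n = 242.5 + 2·541.4 = 1325 kN → 994 kN.
Block shear: A_gv = 4700, A_nv = 3250, A_nt = 410 mm²; R_n = min(0.6F_uA_nv, 0.6F_yA_gv) + U_bs·F_u·A_nt = 1109 kN → 832 kN.
Bolt shear governs: 477 kN.

477 kN (bolt shear governs)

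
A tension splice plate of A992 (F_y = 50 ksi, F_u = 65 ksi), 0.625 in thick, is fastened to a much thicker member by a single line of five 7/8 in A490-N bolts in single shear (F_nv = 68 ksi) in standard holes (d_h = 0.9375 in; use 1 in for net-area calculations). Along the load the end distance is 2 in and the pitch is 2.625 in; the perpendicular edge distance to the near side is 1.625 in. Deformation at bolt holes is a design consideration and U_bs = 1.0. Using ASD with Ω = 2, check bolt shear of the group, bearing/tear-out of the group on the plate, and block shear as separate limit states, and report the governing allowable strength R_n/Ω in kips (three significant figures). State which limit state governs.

Bolt shear: A_b = π·0.875²/4 = 0.6013 in²; R_n = 68 × 0.6013 × 5 × 1 = 204.4 kips → 204.4 / 2 = 102 kips.
Bearing: edge l_c = 1.531, r_n = 74.65 kips; interior l_c = 1.688, r_n = 82.27 kips; R_n = 74.65 + 4·82.27 = 403.7 kips → 202 kips.
Block shear: A_gv = 7.812, A_nv = 5, A_nt = 0.7031 in²; R_n = min(0.6F_uA_nv, 0.6F_yA_gv) + U_bs·F_u·A_nt = 240.7 kips → 120 kips.
Bolt shear governs: 102 kips.

102 kips (bolt shear governs)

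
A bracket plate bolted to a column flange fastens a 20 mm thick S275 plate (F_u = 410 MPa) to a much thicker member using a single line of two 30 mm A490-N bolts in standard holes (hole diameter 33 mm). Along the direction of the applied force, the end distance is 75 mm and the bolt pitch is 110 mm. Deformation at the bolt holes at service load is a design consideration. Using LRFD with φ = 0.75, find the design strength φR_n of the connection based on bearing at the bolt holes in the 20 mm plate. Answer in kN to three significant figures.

Per bolt r_n = 1.2 l_c t F_u ≤ 2.4 d t F_u; upper limit = 2.4 × 30 × 20 × 410 / 1000 = 590.4 kN.
Edge bolt: l_c = 75 − 33/2 = 58.5 mm → 1.2 × 58.5 × 20 × 410 / 1000 = 575.6 → r_n = 575.6 kN.
Interior bolts: l_c = 110 − 33 = 77 mm → 1.2 × 77 × 20 × 410 / 1000 = 757.7 → r_n = 590.4 kN.
R_n = 1 × 575.6 + 1 × 590.4 = 1166 kN.
Design strength φR_n = 0.75 × 1166 = 875 kN.

875 kN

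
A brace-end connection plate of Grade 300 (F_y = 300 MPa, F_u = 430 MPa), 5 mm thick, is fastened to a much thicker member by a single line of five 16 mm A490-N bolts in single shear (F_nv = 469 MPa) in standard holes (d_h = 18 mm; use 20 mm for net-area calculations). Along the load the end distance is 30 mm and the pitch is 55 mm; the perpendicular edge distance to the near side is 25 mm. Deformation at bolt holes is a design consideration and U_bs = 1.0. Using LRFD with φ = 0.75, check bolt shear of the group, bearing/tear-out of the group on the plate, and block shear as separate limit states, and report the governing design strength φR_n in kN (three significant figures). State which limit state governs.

179 kN (block shear governs)

Bolt shear: A_b = π·16²/4 = 201.1 mm²; R_n = 469 × 201.1 × 5 × 1 / 1000 = 471.5 kN → 0.75 × 471.5 = 354 kN.
Bearing: edge l_c = 21, r_n = 54.18 kN; interior l_c = 37, r_n = 82.56 kN; R_n = 54.18 + 4·82.56 = 384.4 kN → 288 kN.
Block shear: A_gv = 1250, A_nv = 800, A_nt = 75 mm²; R_n = min(0.6F_uA_nv, 0.6F_yA_gv) + U_bs·F_u·A_nt = 238.7 kN → 179 kN.
Block shear governs: 179 kN.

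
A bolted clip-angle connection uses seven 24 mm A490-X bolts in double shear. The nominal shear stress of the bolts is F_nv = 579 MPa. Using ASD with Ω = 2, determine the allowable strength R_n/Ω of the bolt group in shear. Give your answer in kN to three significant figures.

1830 kN

A_b = π × 24² / 4 = 452.4 mm².
R_n = F_nv · A_b · n · n_s = 579 × 452.4 × 7 × 2 / 1000 = 3667 kN.
Allowable strength R_n/Ω = 3667 / 2 = 1830 kN.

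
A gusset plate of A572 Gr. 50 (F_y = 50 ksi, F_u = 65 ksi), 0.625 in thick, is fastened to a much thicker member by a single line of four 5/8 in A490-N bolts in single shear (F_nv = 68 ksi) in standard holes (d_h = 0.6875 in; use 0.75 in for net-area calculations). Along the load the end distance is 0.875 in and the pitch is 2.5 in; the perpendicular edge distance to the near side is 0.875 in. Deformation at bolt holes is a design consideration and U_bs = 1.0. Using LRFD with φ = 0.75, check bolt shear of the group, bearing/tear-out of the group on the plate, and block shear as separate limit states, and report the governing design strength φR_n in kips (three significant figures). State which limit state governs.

62.6 kips (bolt shear governs)

Bolt shear: A_b = π·0.625²/4 = 0.3068 in²; R_n = 68 × 0.3068 × 4 × 1 = 83.45 kips → 0.75 × 83.45 = 62.6 kips.
Bearing: edge l_c = 0.5312, r_n = 25.9 kips; interior l_c = 1.812, r_n = 60.94 kips; R_n = 25.9 + 3·60.94 = 208.7 kips → 157 kips.
Block shear: A_gv = 5.234, A_nv = 3.594, A_nt = 0.3125 in²; R_n = min(0.6F_uA_nv, 0.6F_yA_gv) + U_bs·F_u·A_nt = 160.5 kips → 120 kips.
Bolt shear governs: 62.6 kips.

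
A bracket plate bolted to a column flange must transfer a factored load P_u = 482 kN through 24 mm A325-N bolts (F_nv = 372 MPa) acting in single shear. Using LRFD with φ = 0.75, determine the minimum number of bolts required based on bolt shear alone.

4 bolts

A_b = π·24²/4 = 452.4 mm².
Per-bolt design strength φR_n = 0.75 × 372 × 452.4 × 1 / 1000 = 126.2 kN.
n ≥ 482 / 126.2 = 3.819 → use 4 bolts.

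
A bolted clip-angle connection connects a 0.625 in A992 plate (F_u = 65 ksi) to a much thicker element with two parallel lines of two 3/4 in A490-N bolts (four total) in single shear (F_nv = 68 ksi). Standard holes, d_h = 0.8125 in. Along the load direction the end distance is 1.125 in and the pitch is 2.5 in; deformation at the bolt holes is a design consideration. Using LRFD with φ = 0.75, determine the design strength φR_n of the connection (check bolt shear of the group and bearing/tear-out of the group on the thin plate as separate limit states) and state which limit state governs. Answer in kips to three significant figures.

90.1 kips (bolt shear governs)

Bolt shear: A_b = π·0.75²/4 = 0.4418 in²; R_n = 68 × 0.4418 × 4 × 1 = 120.2 kips → 0.75 × 120.2 = 90.1 kips.
Bearing (1.2 l_c t F_u ≤ 2.4 d t F_u): upper limit = 2.4·0.75·0.625·65 = 73.12 kips.
  Edge l_c = 1.125 − 0.8125/2 = 0.7188 → r_n = 35.04 kips; interior l_c = 2.5 − 0.8125 = 1.688 → r_n = 73.12 kips.
  R_n,bearing = 2·35.04 + 2·73.12 = 216.3 kips → 0.75 × 216.3 = 162 kips.
Bolt shear governs: 90.1 kips.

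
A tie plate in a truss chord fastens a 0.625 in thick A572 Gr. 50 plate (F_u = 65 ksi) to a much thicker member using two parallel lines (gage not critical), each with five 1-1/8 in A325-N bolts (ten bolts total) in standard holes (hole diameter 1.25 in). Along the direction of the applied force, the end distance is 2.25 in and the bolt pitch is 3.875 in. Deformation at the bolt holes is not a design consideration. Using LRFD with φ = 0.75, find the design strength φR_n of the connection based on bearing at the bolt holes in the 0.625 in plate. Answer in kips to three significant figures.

971 kips

Per bolt r_n = 1.5 l_c t F_u ≤ 3.0 d t F_u; upper limit = 3.0 × 1.125 × 0.625 × 65 = 137.1 kips.
Edge bolt: l_c = 2.25 − 1.25/2 = 1.625 in → 1.5 × 1.625 × 0.625 × 65 = 99.02 → r_n = 99.02 kips.
Interior bolts: l_c = 3.875 − 1.25 = 2.625 in → 1.5 × 2.625 × 0.625 × 65 = 160 → r_n = 137.1 kips.
R_n = 2 × 99.02 + 8 × 137.1 = 1295 kips.
Design strength φR_n = 0.75 × 1295 = 971 kips.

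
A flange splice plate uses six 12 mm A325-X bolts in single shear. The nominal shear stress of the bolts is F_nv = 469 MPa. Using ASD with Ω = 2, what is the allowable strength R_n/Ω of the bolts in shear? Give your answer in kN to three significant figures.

159 kN

A_b = π × 12² / 4 = 113.1 mm².
R_n = F_nv · A_b · n · n_s = 469 × 113.1 × 6 × 1 / 1000 = 318.3 kN.
Allowable strength R_n/Ω = 318.3 / 2 = 159 kN.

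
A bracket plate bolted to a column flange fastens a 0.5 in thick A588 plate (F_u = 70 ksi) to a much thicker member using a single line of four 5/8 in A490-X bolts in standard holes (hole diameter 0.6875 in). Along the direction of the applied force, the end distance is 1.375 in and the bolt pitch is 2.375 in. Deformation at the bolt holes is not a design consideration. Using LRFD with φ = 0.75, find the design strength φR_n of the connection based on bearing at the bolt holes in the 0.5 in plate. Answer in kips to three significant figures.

188 kips

Per bolt r_n = 1.5 l_c t F_u ≤ 3.0 d t F_u; upper limit = 3.0 × 0.625 × 0.5 × 70 = 65.62 kips.
Edge bolt: l_c = 1.375 − 0.6875/2 = 1.031 in → 1.5 × 1.031 × 0.5 × 70 = 54.14 → r_n = 54.14 kips.
Interior bolts: l_c = 2.375 − 0.6875 = 1.688 in → 1.5 × 1.688 × 0.5 × 70 = 88.59 → r_n = 65.62 kips.
R_n = 1 × 54.14 + 3 × 65.62 = 251 kips.
Design strength φR_n = 0.75 × 251 = 188 kips.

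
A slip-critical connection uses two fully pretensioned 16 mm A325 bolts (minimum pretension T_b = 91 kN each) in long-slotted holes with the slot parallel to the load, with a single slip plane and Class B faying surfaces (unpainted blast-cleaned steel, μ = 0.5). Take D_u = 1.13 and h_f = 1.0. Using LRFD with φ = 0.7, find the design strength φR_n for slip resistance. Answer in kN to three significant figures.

R_n = μ · D_u · h_f · T_b · n_s · n_b = 0.5 × 1.13 × 1.0 × 91 × 1 × 2 = 102.8 kN.
Design strength φR_n = 0.7 × 102.8 = 72 kN.

72 kN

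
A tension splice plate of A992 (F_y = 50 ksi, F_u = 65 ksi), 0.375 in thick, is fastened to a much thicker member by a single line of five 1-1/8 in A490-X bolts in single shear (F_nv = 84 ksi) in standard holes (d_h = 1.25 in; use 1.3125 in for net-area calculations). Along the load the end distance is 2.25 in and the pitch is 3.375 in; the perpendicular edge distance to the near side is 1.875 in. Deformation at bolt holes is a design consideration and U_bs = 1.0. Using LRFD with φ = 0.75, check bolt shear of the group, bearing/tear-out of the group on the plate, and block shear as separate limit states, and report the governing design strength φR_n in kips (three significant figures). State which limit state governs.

130 kips (block shear governs)

Bolt shear: A_b = π·1.125²/4 = 0.994 in²; R_n = 84 × 0.994 × 5 × 1 = 417.5 kips → 0.75 × 417.5 = 313 kips.
Bearing: edge l_c = 1.625, r_n = 47.53 kips; interior l_c = 2.125, r_n = 62.16 kips; R_n = 47.53 + 4·62.16 = 296.2 kips → 222 kips.
Block shear: A_gv = 5.906, A_nv = 3.691, A_nt = 0.457 in²; R_n = min(0.6F_uA_nv, 0.6F_yA_gv) + U_bs·F_u·A_nt = 173.7 kips → 130 kips.
Block shear governs: 130 kips.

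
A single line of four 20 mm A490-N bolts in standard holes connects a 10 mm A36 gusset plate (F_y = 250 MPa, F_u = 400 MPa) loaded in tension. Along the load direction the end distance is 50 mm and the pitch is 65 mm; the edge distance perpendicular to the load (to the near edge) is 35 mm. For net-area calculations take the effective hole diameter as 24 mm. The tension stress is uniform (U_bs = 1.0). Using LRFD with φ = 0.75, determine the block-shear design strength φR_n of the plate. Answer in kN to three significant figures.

345 kN

Shear plane L_v = 50 + 3·65 = 245 mm; A_gv = 245 × 10 = 2450 mm².
A_nv = (245 − 3.5·24) × 10 = 1610 mm².
A_nt = (35 − 0.5·24) × 10 = 230 mm².
0.6 F_u A_nv = 386.4 kN; 0.6 F_y A_gv = 367.5 kN → shear yielding governs the shear term.
R_n = 367.5 + 1.0 × 400 × 230 / 1000 = 459.5 kN.
Design strength φR_n = 0.75 × 459.5 = 345 kN.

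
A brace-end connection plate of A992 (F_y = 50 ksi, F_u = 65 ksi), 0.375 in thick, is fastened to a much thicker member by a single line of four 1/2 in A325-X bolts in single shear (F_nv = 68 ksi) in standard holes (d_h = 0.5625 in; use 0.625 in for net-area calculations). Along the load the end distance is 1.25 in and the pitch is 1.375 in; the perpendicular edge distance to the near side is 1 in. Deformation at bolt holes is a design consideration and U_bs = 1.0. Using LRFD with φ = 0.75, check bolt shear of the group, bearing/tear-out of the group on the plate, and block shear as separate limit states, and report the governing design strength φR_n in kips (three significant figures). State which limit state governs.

40.1 kips (bolt shear governs)

Bolt shear: A_b = π·0.5²/4 = 0.1963 in²; R_n = 68 × 0.1963 × 4 × 1 = 53.41 kips → 0.75 × 53.41 = 40.1 kips.
Bearing: edge l_c = 0.9688, r_n = 28.34 kips; interior l_c = 0.8125, r_n = 23.77 kips; R_n = 28.34 + 3·23.77 = 99.63 kips → 74.7 kips.
Block shear: A_gv = 2.016, A_nv = 1.195, A_nt = 0.2578 in²; R_n = min(0.6F_uA_nv, 0.6F_yA_gv) + U_bs·F_u·A_nt = 63.38 kips → 47.5 kips.
Bolt shear governs: 40.1 kips.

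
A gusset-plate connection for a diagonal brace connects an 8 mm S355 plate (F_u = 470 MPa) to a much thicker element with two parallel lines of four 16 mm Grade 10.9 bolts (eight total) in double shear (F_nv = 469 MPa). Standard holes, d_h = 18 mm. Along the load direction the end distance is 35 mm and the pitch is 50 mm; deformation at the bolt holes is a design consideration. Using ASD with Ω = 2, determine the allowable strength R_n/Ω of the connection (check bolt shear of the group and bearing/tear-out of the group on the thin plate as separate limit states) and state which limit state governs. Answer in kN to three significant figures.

Bolt shear: A_b = π·16²/4 = 201.1 mm²; R_n = 469 × 201.1 × 8 × 2 / 1000 = 1509 kN → 1509 / 2 = 754 kN.
Bearing (1.2 l_c t F_u ≤ 2.4 d t F_u): upper limit = 2.4·16·8·470 / 1000 = 144.4 kN.
  Edge l_c = 35 − 18/2 = 26 → r_n = 117.3 kN; interior l_c = 50 − 18 = 32 → r_n = 144.4 kN.
  R_n,bearing = 2·117.3 + 6·144.4 = 1101 kN → 1101 / 2 = 550 kN.
Bearing governs: 550 kN.

550 kN (bearing governs)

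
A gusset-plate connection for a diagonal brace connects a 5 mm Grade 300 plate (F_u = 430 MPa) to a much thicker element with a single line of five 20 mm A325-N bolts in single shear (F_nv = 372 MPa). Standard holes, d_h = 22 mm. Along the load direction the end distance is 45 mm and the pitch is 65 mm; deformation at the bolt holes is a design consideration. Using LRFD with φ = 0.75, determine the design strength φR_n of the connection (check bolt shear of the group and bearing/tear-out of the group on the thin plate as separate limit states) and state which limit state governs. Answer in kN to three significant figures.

Bolt shear: A_b = π·20²/4 = 314.2 mm²; R_n = 372 × 314.2 × 5 × 1 / 1000 = 584.3 kN → 0.75 × 584.3 = 438 kN.
Bearing (1.2 l_c t F_u ≤ 2.4 d t F_u): upper limit = 2.4·20·5·430 / 1000 = 103.2 kN.
  Edge l_c = 45 − 22/2 = 34 → r_n = 87.72 kN; interior l_c = 65 − 22 = 43 → r_n = 103.2 kN.
  R_n,bearing = 1·87.72 + 4·103.2 = 500.5 kN → 0.75 × 500.5 = 375 kN.
Bearing governs: 375 kN.

375 kN (bearing governs)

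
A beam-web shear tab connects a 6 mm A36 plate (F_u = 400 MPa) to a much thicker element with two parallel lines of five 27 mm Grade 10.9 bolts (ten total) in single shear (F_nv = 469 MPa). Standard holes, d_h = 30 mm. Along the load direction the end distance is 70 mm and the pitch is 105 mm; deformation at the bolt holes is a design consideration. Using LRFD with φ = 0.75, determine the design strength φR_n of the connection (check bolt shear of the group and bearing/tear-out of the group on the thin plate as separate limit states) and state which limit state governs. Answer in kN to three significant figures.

Bolt shear: A_b = π·27²/4 = 572.6 mm²; R_n = 469 × 572.6 × 10 × 1 / 1000 = 2685 kN → 0.75 × 2685 = 2010 kN.
Bearing (1.2 l_c t F_u ≤ 2.4 d t F_u): upper limit = 2.4·27·6·400 / 1000 = 155.5 kN.
  Edge l_c = 70 − 30/2 = 55 → r_n = 155.5 kN; interior l_c = 105 − 30 = 75 → r_n = 155.5 kN.
  R_n,bearing = 2·155.5 + 8·155.5 = 1555 kN → 0.75 × 1555 = 1170 kN.
Bearing governs: 1170 kN.

1170 kN (bearing governs)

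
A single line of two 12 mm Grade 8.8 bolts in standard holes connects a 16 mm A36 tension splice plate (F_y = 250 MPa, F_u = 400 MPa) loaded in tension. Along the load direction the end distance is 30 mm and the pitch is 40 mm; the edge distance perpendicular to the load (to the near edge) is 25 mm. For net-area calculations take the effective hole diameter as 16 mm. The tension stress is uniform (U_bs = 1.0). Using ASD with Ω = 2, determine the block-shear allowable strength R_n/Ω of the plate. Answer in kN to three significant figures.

Shear plane L_v = 30 + 1·40 = 70 mm; A_gv = 70 × 16 = 1120 mm².
A_nv = (70 − 1.5·16) × 16 = 736 mm².
A_nt = (25 − 0.5·16) × 16 = 272 mm².
0.6 F_u A_nv = 176.6 kN; 0.6 F_y A_gv = 168 kN → shear yielding governs the shear term.
R_n = 168 + 1.0 × 400 × 272 / 1000 = 276.8 kN.
Allowable strength R_n/Ω = 276.8 / 2 = 138 kN.

138 kN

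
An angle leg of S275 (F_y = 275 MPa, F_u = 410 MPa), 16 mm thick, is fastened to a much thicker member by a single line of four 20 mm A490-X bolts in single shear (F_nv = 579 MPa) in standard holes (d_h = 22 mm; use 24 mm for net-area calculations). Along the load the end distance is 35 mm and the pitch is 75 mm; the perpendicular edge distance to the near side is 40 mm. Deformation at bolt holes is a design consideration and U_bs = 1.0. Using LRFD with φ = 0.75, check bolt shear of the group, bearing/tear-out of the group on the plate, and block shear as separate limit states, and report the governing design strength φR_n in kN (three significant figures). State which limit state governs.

546 kN (bolt shear governs)

Bolt shear: A_b = π·20²/4 = 314.2 mm²; R_n = 579 × 314.2 × 4 × 1 / 1000 = 727.6 kN → 0.75 × 727.6 = 546 kN.
Bearing: edge l_c = 24, r_n = 188.9 kN; interior l_c = 53, r_n = 314.9 kN; R_n = 188.9 + 3·314.9 = 1134 kN → 850 kN.
Block shear: A_gv = 4160, A_nv = 2816, A_nt = 448 mm²; R_n = min(0.6F_uA_nv, 0.6F_yA_gv) + U_bs·F_u·A_nt = 870.1 kN → 653 kN.
Bolt shear governs: 546 kN.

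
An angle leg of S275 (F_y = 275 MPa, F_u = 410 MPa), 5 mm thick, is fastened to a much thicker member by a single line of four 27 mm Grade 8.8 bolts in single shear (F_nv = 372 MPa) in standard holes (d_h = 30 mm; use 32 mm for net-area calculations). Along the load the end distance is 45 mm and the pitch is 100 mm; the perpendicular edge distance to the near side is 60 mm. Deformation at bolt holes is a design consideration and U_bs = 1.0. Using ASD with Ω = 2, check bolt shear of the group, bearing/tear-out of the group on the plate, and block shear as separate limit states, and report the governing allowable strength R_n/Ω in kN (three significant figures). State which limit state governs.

187 kN (block shear governs)

Bolt shear: A_b = π·27²/4 = 572.6 mm²; R_n = 372 × 572.6 × 4 × 1 / 1000 = 852 kN → 852 / 2 = 426 kN.
Bearing: edge l_c = 30, r_n = 73.8 kN; interior l_c = 70, r_n = 132.8 kN; R_n = 73.8 + 3·132.8 = 472.3 kN → 236 kN.
Block shear: A_gv = 1725, A_nv = 1165, A_nt = 220 mm²; R_n = min(0.6F_uA_nv, 0.6F_yA_gv) + U_bs·F_u·A_nt = 374.8 kN → 187 kN.
Block shear governs: 187 kN.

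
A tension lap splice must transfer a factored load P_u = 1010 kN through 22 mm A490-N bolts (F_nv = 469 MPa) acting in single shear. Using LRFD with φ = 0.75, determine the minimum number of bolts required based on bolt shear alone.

8 bolts

A_b = π·22²/4 = 380.1 mm².
Per-bolt design strength φR_n = 0.75 × 469 × 380.1 × 1 / 1000 = 133.7 kN.
n ≥ 1010 / 133.7 = 7.554 → use 8 bolts.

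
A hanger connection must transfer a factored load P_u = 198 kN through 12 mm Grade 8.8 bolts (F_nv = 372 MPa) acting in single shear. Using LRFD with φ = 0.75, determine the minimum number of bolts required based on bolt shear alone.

A_b = π·12²/4 = 113.1 mm².
Per-bolt design strength φR_n = 0.75 × 372 × 113.1 × 1 / 1000 = 31.55 kN.
n ≥ 198 / 31.55 = 6.275 → use 7 bolts.

7 bolts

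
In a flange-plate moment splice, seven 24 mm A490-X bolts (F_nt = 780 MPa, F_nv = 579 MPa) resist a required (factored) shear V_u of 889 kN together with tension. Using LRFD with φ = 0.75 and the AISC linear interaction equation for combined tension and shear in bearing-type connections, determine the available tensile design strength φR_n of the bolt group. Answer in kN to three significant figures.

A_b = π·24²/4 = 452.4 mm²; f_rv = 889 × 1000 / (7 × 452.4) = 280.7 MPa.
F'_nt = 1.3 F_nt − (F_nt / φF_nv) f_rv = 1.3·780 − (780/(0.75·579))·280.7 = 509.7 MPa, capped at F_nt → F'_nt = 509.7 MPa.
R_n = F'_nt · A_b · n = 509.7 × 452.4 × 7 / 1000 = 1614 kN.
Design strength φR_n = 0.75 × 1614 = 1210 kN.

1210 kN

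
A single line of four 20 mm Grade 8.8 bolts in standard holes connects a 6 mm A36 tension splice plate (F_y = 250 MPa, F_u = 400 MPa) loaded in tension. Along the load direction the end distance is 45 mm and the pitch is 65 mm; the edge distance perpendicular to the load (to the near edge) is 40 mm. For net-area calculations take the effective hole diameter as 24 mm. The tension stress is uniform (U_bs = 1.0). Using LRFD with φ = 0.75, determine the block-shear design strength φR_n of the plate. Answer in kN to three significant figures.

212 kN

Shear plane L_v = 45 + 3·65 = 240 mm; A_gv = 240 × 6 = 1440 mm².
A_nv = (240 − 3.5·24) × 6 = 936 mm².
A_nt = (40 − 0.5·24) × 6 = 168 mm².
0.6 F_u A_nv = 224.6 kN; 0.6 F_y A_gv = 216 kN → shear yielding governs the shear term.
R_n = 216 + 1.0 × 400 × 168 / 1000 = 283.2 kN.
Design strength φR_n = 0.75 × 283.2 = 212 kN.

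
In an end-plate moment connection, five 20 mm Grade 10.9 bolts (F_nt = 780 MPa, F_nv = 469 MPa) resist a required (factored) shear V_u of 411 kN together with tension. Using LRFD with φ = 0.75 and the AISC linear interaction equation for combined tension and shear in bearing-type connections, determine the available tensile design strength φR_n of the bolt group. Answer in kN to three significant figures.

A_b = π·20²/4 = 314.2 mm²; f_rv = 411 × 1000 / (5 × 314.2) = 261.7 MPa.
F'_nt = 1.3 F_nt − (F_nt / φF_nv) f_rv = 1.3·780 − (780/(0.75·469))·261.7 = 433.8 MPa, capped at F_nt → F'_nt = 433.8 MPa.
R_n = F'_nt · A_b · n = 433.8 × 314.2 × 5 / 1000 = 681.4 kN.
Design strength φR_n = 0.75 × 681.4 = 511 kN.

511 kN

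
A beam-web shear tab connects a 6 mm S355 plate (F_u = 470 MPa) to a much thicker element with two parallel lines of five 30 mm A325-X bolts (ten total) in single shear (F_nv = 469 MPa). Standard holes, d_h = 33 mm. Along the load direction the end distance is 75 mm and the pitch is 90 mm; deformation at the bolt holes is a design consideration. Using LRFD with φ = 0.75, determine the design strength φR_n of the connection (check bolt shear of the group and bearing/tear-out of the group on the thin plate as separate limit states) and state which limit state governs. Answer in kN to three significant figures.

Bolt shear: A_b = π·30²/4 = 706.9 mm²; R_n = 469 × 706.9 × 10 × 1 / 1000 = 3315 kN → 0.75 × 3315 = 2490 kN.
Bearing (1.2 l_c t F_u ≤ 2.4 d t F_u): upper limit = 2.4·30·6·470 / 1000 = 203 kN.
  Edge l_c = 75 − 33/2 = 58.5 → r_n = 198 kN; interior l_c = 90 − 33 = 57 → r_n = 192.9 kN.
  R_n,bearing = 2·198 + 8·192.9 = 1939 kN → 0.75 × 1939 = 1450 kN.
Bearing governs: 1450 kN.

1450 kN (bearing governs)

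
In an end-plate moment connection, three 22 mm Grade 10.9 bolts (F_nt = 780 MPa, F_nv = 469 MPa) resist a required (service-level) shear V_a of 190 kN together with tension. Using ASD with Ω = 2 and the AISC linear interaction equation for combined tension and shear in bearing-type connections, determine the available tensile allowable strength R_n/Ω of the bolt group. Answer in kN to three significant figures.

262 kN

A_b = π·22²/4 = 380.1 mm²; f_rv = 190 × 1000 / (3 × 380.1) = 166.6 MPa.
F'_nt = 1.3 F_nt − (Ω F_nt / F_nv) f_rv = 1.3·780 − (2·780/469)·166.6 = 459.8 MPa, capped at F_nt → F'_nt = 459.8 MPa.
R_n = F'_nt · A_b · n = 459.8 × 380.1 × 3 / 1000 = 524.4 kN.
Allowable strength R_n/Ω = 524.4 / 2 = 262 kN.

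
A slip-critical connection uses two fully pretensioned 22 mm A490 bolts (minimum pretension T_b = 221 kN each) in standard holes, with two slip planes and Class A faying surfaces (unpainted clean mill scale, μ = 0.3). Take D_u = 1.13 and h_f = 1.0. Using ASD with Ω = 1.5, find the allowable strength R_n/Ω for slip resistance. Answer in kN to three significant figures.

200 kN

R_n = μ · D_u · h_f · T_b · n_s · n_b = 0.3 × 1.13 × 1.0 × 221 × 2 × 2 = 299.7 kN.
Allowable strength R_n/Ω = 299.7 / 1.5 = 200 kN.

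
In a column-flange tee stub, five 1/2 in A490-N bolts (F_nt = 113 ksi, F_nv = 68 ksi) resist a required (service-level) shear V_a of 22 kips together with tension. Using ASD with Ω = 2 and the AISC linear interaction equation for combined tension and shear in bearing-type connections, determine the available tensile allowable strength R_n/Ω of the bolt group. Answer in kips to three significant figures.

A_b = π·0.5²/4 = 0.1963 in²; f_rv = 22 / (5 × 0.1963) = 22.41 ksi.
F'_nt = 1.3 F_nt − (Ω F_nt / F_nv) f_rv = 1.3·113 − (2·113/68)·22.41 = 72.42 ksi, capped at F_nt → F'_nt = 72.42 ksi.
R_n = F'_nt · A_b · n = 72.42 × 0.1963 × 5 = 71.1 kips.
Allowable strength R_n/Ω = 71.1 / 2 = 35.6 kips.

35.6 kips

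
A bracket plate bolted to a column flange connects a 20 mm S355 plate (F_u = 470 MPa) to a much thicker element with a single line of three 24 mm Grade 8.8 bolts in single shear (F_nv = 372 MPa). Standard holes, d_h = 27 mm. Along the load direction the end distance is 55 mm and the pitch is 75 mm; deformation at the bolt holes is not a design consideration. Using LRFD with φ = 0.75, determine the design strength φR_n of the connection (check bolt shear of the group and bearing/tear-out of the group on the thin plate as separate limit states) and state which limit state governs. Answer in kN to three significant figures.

Bolt shear: A_b = π·24²/4 = 452.4 mm²; R_n = 372 × 452.4 × 3 × 1 / 1000 = 504.9 kN → 0.75 × 504.9 = 379 kN.
Bearing (1.5 l_c t F_u ≤ 3.0 d t F_u): upper limit = 3.0·24·20·470 / 1000 = 676.8 kN.
  Edge l_c = 55 − 27/2 = 41.5 → r_n = 585.1 kN; interior l_c = 75 − 27 = 48 → r_n = 676.8 kN.
  R_n,bearing = 1·585.1 + 2·676.8 = 1939 kN → 0.75 × 1939 = 1450 kN.
Bolt shear governs: 379 kN.

379 kN (bolt shear governs)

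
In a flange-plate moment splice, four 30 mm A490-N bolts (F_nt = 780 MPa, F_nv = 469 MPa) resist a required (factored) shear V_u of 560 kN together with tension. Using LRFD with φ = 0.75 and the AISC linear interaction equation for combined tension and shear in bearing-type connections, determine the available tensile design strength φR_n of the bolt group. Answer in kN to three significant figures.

1220 kN

A_b = π·30²/4 = 706.9 mm²; f_rv = 560 × 1000 / (4 × 706.9) = 198.1 MPa.
F'_nt = 1.3 F_nt − (F_nt / φF_nv) f_rv = 1.3·780 − (780/(0.75·469))·198.1 = 574.8 MPa, capped at F_nt → F'_nt = 574.8 MPa.
R_n = F'_nt · A_b · n = 574.8 × 706.9 × 4 / 1000 = 1625 kN.
Design strength φR_n = 0.75 × 1625 = 1220 kN.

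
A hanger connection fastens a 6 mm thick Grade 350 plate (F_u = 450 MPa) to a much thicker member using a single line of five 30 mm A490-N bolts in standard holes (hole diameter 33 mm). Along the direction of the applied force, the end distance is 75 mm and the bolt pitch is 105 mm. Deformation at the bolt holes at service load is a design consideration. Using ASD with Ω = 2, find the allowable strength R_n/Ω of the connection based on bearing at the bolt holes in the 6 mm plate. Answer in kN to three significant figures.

Per bolt r_n = 1.2 l_c t F_u ≤ 2.4 d t F_u; upper limit = 2.4 × 30 × 6 × 450 / 1000 = 194.4 kN.
Edge bolt: l_c = 75 − 33/2 = 58.5 mm → 1.2 × 58.5 × 6 × 450 / 1000 = 189.5 → r_n = 189.5 kN.
Interior bolts: l_c = 105 − 33 = 72 mm → 1.2 × 72 × 6 × 450 / 1000 = 233.3 → r_n = 194.4 kN.
R_n = 1 × 189.5 + 4 × 194.4 = 967.1 kN.
Allowable strength R_n/Ω = 967.1 / 2 = 484 kN.

484 kN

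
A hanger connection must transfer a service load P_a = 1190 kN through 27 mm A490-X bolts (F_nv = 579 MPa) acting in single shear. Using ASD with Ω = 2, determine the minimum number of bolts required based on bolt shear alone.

8 bolts

A_b = π·27²/4 = 572.6 mm².
Per-bolt allowable strength R_n/Ω = 579 × 572.6 × 1 / 1000 / 2 = 165.8 kN.
n ≥ 1190 / 165.8 = 7.179 → use 8 bolts.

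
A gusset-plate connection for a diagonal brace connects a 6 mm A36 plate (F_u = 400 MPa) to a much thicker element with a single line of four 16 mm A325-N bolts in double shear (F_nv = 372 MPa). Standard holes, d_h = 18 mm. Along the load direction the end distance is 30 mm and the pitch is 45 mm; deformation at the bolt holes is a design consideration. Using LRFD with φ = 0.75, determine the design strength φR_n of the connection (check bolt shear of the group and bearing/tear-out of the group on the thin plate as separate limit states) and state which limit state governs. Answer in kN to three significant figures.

220 kN (bearing governs)

Bolt shear: A_b = π·16²/4 = 201.1 mm²; R_n = 372 × 201.1 × 4 × 2 / 1000 = 598.4 kN → 0.75 × 598.4 = 449 kN.
Bearing (1.2 l_c t F_u ≤ 2.4 d t F_u): upper limit = 2.4·16·6·400 / 1000 = 92.16 kN.
  Edge l_c = 30 − 18/2 = 21 → r_n = 60.48 kN; interior l_c = 45 − 18 = 27 → r_n = 77.76 kN.
  R_n,bearing = 1·60.48 + 3·77.76 = 293.8 kN → 0.75 × 293.8 = 220 kN.
Bearing governs: 220 kN.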